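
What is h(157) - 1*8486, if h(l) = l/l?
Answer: -8485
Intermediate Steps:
h(l) = 1
h(157) - 1*8486 = 1 - 1*8486 = 1 - 8486 = -8485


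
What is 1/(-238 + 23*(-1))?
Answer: -1/261 ≈ -0.0038314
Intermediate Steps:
1/(-238 + 23*(-1)) = 1/(-238 - 23) = 1/(-261) = -1/261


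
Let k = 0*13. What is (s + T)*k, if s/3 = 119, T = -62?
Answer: 0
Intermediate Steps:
s = 357 (s = 3*119 = 357)
k = 0
(s + T)*k = (357 - 62)*0 = 295*0 = 0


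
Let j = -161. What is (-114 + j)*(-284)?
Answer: 78100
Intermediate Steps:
(-114 + j)*(-284) = (-114 - 161)*(-284) = -275*(-284) = 78100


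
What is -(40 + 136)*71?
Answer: -12496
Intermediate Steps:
-(40 + 136)*71 = -176*71 = -1*12496 = -12496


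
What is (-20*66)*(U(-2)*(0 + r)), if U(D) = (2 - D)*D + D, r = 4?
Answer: 52800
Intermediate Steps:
U(D) = D + D*(2 - D) (U(D) = D*(2 - D) + D = D + D*(2 - D))
(-20*66)*(U(-2)*(0 + r)) = (-20*66)*((-2*(3 - 1*(-2)))*(0 + 4)) = -1320*(-2*(3 + 2))*4 = -1320*(-2*5)*4 = -(-13200)*4 = -1320*(-40) = 52800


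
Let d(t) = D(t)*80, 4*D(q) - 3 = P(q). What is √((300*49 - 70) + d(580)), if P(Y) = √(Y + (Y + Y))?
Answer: √(14690 + 40*√435) ≈ 124.60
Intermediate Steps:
P(Y) = √3*√Y (P(Y) = √(Y + 2*Y) = √(3*Y) = √3*√Y)
D(q) = ¾ + √3*√q/4 (D(q) = ¾ + (√3*√q)/4 = ¾ + √3*√q/4)
d(t) = 60 + 20*√3*√t (d(t) = (¾ + √3*√t/4)*80 = 60 + 20*√3*√t)
√((300*49 - 70) + d(580)) = √((300*49 - 70) + (60 + 20*√3*√580)) = √((14700 - 70) + (60 + 20*√3*(2*√145))) = √(14630 + (60 + 40*√435)) = √(14690 + 40*√435)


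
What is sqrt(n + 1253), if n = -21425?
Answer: 82*I*sqrt(3) ≈ 142.03*I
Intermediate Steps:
sqrt(n + 1253) = sqrt(-21425 + 1253) = sqrt(-20172) = 82*I*sqrt(3)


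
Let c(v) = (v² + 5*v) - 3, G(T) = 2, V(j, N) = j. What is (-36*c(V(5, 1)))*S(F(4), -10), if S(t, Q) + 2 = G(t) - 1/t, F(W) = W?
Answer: 423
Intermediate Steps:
S(t, Q) = -1/t (S(t, Q) = -2 + (2 - 1/t) = -1/t)
c(v) = -3 + v² + 5*v
(-36*c(V(5, 1)))*S(F(4), -10) = (-36*(-3 + 5² + 5*5))*(-1/4) = (-36*(-3 + 25 + 25))*(-1*¼) = -36*47*(-¼) = -1692*(-¼) = 423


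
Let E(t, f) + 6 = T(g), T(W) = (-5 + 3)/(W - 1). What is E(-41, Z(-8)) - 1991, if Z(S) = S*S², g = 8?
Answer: -13981/7 ≈ -1997.3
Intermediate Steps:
Z(S) = S³
T(W) = -2/(-1 + W)
E(t, f) = -44/7 (E(t, f) = -6 - 2/(-1 + 8) = -6 - 2/7 = -44/7)
E(-41, Z(-8)) - 1991 = -44/7 - 1991 = -13981/7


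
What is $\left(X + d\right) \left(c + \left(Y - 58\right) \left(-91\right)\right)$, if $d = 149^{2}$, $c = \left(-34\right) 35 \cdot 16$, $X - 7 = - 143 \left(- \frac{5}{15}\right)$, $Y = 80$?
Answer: $-468303738$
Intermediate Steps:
$X = \frac{164}{3}$ ($X = 7 - 143 \left(- \frac{5}{15}\right) = 7 - 143 \left(\left(-5\right) \frac{1}{15}\right) = 7 - - \frac{143}{3} = 7 + \frac{143}{3} = \frac{164}{3} \approx 54.667$)
$c = -19040$ ($c = \left(-1190\right) 16 = -19040$)
$d = 22201$
$\left(X + d\right) \left(c + \left(Y - 58\right) \left(-91\right)\right) = \left(\frac{164}{3} + 22201\right) \left(-19040 + \left(80 - 58\right) \left(-91\right)\right) = \frac{66767 \left(-19040 + 22 \left(-91\right)\right)}{3} = \frac{66767 \left(-19040 - 2002\right)}{3} = \frac{66767}{3} \left(-21042\right) = -468303738$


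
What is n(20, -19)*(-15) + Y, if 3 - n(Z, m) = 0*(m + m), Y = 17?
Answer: -28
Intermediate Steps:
n(Z, m) = 3 (n(Z, m) = 3 - 0*(m + m) = 3 - 0*2*m = 3 - 1*0 = 3 + 0 = 3)
n(20, -19)*(-15) + Y = 3*(-15) + 17 = -45 + 17 = -28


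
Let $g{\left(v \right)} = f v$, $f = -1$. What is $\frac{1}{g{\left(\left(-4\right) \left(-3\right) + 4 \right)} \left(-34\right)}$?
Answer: $\frac{1}{544} \approx 0.0018382$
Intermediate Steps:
$g{\left(v \right)} = - v$
$\frac{1}{g{\left(\left(-4\right) \left(-3\right) + 4 \right)} \left(-34\right)} = \frac{1}{- (\left(-4\right) \left(-3\right) + 4) \left(-34\right)} = \frac{1}{- (12 + 4) \left(-34\right)} = \frac{1}{\left(-1\right) 16 \left(-34\right)} = \frac{1}{\left(-16\right) \left(-34\right)} = \frac{1}{544}$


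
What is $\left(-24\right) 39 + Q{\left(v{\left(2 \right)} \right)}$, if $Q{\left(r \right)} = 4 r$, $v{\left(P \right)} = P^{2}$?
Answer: $-920$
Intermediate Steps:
$\left(-24\right) 39 + Q{\left(v{\left(2 \right)} \right)} = \left(-24\right) 39 + 4 \cdot 2^{2} = -936 + 4 \cdot 4 = -936 + 16 = -920$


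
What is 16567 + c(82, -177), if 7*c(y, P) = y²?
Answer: 122693/7 ≈ 17528.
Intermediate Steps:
c(y, P) = y²/7
16567 + c(82, -177) = 16567 + (⅐)*82² = 16567 + (⅐)*6724 = 16567 + 6724/7 = 122693/7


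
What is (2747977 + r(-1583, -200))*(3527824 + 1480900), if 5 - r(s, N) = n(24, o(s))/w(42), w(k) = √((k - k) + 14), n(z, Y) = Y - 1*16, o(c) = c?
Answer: 13763883394968 + 572067834*√14 ≈ 1.3766e+13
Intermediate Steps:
n(z, Y) = -16 + Y (n(z, Y) = Y - 16 = -16 + Y)
w(k) = √14 (w(k) = √(0 + 14) = √14)
r(s, N) = 5 - √14*(-16 + s)/14 (r(s, N) = 5 - (-16 + s)/(√14) = 5 - (-16 + s)*√14/14 = 5 - √14*(-16 + s)/14)
(2747977 + r(-1583, -200))*(3527824 + 1480900) = (2747977 + (5 + √14*(16 - 1*(-1583))/14))*(3527824 + 1480900) = (2747977 + (5 + √14*(16 + 1583)/14))*5008724 = (2747977 + (5 + (1/14)*√14*1599))*5008724 = (2747977 + (5 + 1599*√14/14))*5008724 = (2747982 + 1599*√14/14)*5008724 = 13763883394968 + 572067834*√14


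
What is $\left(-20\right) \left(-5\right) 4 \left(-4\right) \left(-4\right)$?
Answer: $6400$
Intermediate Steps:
$\left(-20\right) \left(-5\right) 4 \left(-4\right) \left(-4\right) = 100 \left(\left(-16\right) \left(-4\right)\right) = 100 \cdot 64 = 6400$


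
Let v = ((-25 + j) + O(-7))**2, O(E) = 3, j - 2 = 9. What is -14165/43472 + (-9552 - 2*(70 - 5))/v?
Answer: -38419079/478192 ≈ -80.342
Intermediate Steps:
j = 11 (j = 2 + 9 = 11)
v = 121 (v = ((-25 + 11) + 3)**2 = (-14 + 3)**2 = (-11)**2 = 121)
-14165/43472 + (-9552 - 2*(70 - 5))/v = -14165/43472 + (-9552 - 2*(70 - 5))/121 = -14165*1/43472 + (-9552 - 2*65)*(1/121) = -14165/43472 + (-9552 - 130)*(1/121) = -14165/43472 - 9682*1/121 = -14165/43472 - 9682/121 = -38419079/478192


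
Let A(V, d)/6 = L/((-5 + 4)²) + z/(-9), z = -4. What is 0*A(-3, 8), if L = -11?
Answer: 0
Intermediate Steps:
A(V, d) = -190/3 (A(V, d) = 6*(-11/(-5 + 4)² - 4/(-9)) = 6*(-11/((-1)²) - 4*(-⅑)) = 6*(-11/1 + 4/9) = 6*(-11*1 + 4/9) = 6*(-11 + 4/9) = 6*(-95/9) = -190/3)
0*A(-3, 8) = 0*(-190/3) = 0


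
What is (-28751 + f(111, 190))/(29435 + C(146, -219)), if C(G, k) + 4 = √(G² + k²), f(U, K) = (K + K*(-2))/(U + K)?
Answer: -84900988957/86900153228 + 210586531*√13/86900153228 ≈ -0.96826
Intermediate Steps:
f(U, K) = -K/(K + U) (f(U, K) = (K - 2*K)/(K + U) = (-K)/(K + U) = -K/(K + U))
C(G, k) = -4 + √(G² + k²)
(-28751 + f(111, 190))/(29435 + C(146, -219)) = (-28751 - 1*190/(190 + 111))/(29435 + (-4 + √(146² + (-219)²))) = (-28751 - 1*190/301)/(29435 + (-4 + √(21316 + 47961))) = (-28751 - 1*190*1/301)/(29435 + (-4 + √69277)) = (-28751 - 190/301)/(29435 + (-4 + 73*√13)) = -8654241/(301*(29431 + 73*√13))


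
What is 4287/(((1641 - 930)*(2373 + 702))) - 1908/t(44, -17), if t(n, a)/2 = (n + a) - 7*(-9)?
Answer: -7723586/728775 ≈ -10.598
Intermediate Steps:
t(n, a) = 126 + 2*a + 2*n (t(n, a) = 2*((n + a) - 7*(-9)) = 2*((a + n) + 63) = 2*(63 + a + n) = 126 + 2*a + 2*n)
4287/(((1641 - 930)*(2373 + 702))) - 1908/t(44, -17) = 4287/(((1641 - 930)*(2373 + 702))) - 1908/(126 + 2*(-17) + 2*44) = 4287/((711*3075)) - 1908/(126 - 34 + 88) = 4287/2186325 - 1908/180 = 4287*(1/2186325) - 1908*1/180 = 1429/728775 - 53/5 = -7723586/728775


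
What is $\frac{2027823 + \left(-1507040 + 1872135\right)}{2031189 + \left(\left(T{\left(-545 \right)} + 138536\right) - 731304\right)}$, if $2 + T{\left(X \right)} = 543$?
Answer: $\frac{1196459}{719481} \approx 1.6629$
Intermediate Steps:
$T{\left(X \right)} = 541$ ($T{\left(X \right)} = -2 + 543 = 541$)
$\frac{2027823 + \left(-1507040 + 1872135\right)}{2031189 + \left(\left(T{\left(-545 \right)} + 138536\right) - 731304\right)} = \frac{2027823 + \left(-1507040 + 1872135\right)}{2031189 + \left(\left(541 + 138536\right) - 731304\right)} = \frac{2027823 + 365095}{2031189 + \left(139077 - 731304\right)} = \frac{2392918}{2031189 - 592227} = \frac{2392918}{1438962} = 2392918 \cdot \frac{1}{1438962} = \frac{1196459}{719481}$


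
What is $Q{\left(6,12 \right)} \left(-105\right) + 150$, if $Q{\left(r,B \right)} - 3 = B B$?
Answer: $-15285$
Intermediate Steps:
$Q{\left(r,B \right)} = 3 + B^{2}$ ($Q{\left(r,B \right)} = 3 + B B = 3 + B^{2}$)
$Q{\left(6,12 \right)} \left(-105\right) + 150 = \left(3 + 12^{2}\right) \left(-105\right) + 150 = \left(3 + 144\right) \left(-105\right) + 150 = 147 \left(-105\right) + 150 = -15435 + 150 = -15285$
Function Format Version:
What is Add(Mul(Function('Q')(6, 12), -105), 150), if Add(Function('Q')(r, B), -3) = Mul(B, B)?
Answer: -15285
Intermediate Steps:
Function('Q')(r, B) = Add(3, Pow(B, 2)) (Function('Q')(r, B) = Add(3, Mul(B, B)) = Add(3, Pow(B, 2)))
Add(Mul(Function('Q')(6, 12), -105), 150) = Add(Mul(Add(3, Pow(12, 2)), -105), 150) = Add(Mul(Add(3, 144), -105), 150) = Add(Mul(147, -105), 150) = Add(-15435, 150) = -15285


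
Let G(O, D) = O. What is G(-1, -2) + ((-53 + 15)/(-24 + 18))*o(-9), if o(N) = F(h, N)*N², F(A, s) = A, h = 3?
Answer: 1538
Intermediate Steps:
o(N) = 3*N²
G(-1, -2) + ((-53 + 15)/(-24 + 18))*o(-9) = -1 + ((-53 + 15)/(-24 + 18))*(3*(-9)²) = -1 + (-38/(-6))*(3*81) = -1 - 38*(-⅙)*243 = -1 + (19/3)*243 = -1 + 1539 = 1538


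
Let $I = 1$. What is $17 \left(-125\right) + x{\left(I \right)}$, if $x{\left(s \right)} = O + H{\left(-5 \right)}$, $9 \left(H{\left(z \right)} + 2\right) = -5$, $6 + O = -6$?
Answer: $- \frac{19256}{9} \approx -2139.6$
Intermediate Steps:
$O = -12$ ($O = -6 - 6 = -12$)
$H{\left(z \right)} = - \frac{23}{9}$ ($H{\left(z \right)} = -2 + \frac{1}{9} \left(-5\right) = -2 - \frac{5}{9} = - \frac{23}{9}$)
$x{\left(s \right)} = - \frac{131}{9}$ ($x{\left(s \right)} = -12 - \frac{23}{9} = - \frac{131}{9}$)
$17 \left(-125\right) + x{\left(I \right)} = 17 \left(-125\right) - \frac{131}{9} = -2125 - \frac{131}{9} = - \frac{19256}{9}$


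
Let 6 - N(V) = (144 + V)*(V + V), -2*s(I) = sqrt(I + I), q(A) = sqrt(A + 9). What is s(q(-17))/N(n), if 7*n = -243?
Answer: -49*(-2)**(1/4)/372084 ≈ -0.00011074 - 0.00011074*I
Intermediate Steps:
q(A) = sqrt(9 + A)
s(I) = -sqrt(2)*sqrt(I)/2 (s(I) = -sqrt(I + I)/2 = -sqrt(2)*sqrt(I)/2)
n = -243/7 (n = (1/7)*(-243) = -243/7 ≈ -34.714)
N(V) = 6 - 2*V*(144 + V) (N(V) = 6 - (144 + V)*(V + V) = 6 - (144 + V)*2*V = 6 - 2*V*(144 + V))
s(q(-17))/N(n) = (-sqrt(2)*sqrt(sqrt(9 - 17))/2)/(6 - 288*(-243/7) - 2*(-243/7)**2) = (-sqrt(2)*sqrt(sqrt(-8))/2)/(6 + 69984/7 - 2*59049/49) = (-sqrt(2)*sqrt(2*I*sqrt(2))/2)/(6 + 69984/7 - 118098/49) = (-sqrt(2)*2**(3/4)*sqrt(I)/2)/(372084/49) = -2**(1/4)*sqrt(I)*(49/372084) = -49*2**(1/4)*sqrt(I)/372084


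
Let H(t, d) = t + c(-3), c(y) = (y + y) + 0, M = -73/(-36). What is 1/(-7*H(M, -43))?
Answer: 36/1001 ≈ 0.035964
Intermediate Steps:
M = 73/36 (M = -73*(-1/36) = 73/36 ≈ 2.0278)
c(y) = 2*y (c(y) = 2*y + 0 = 2*y)
H(t, d) = -6 + t (H(t, d) = t + 2*(-3) = t - 6 = -6 + t)
1/(-7*H(M, -43)) = 1/(-7*(-6 + 73/36)) = 1/(-7*(-143/36)) = 1/(1001/36) = 36/1001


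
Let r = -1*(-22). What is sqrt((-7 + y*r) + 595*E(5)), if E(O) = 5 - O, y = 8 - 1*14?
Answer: I*sqrt(139) ≈ 11.79*I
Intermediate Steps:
y = -6 (y = 8 - 14 = -6)
r = 22
sqrt((-7 + y*r) + 595*E(5)) = sqrt((-7 - 6*22) + 595*(5 - 1*5)) = sqrt((-7 - 132) + 595*(5 - 5)) = sqrt(-139 + 595*0) = sqrt(-139 + 0) = sqrt(-139) = I*sqrt(139)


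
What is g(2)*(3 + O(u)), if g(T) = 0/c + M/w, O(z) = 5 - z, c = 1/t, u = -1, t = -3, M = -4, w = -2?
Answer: 18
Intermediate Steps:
c = -1/3 (c = 1/(-3) = -1/3 ≈ -0.33333)
g(T) = 2 (g(T) = 0/(-1/3) - 4/(-2) = 0*(-3) - 4*(-1/2) = 0 + 2 = 2)
g(2)*(3 + O(u)) = 2*(3 + (5 - 1*(-1))) = 2*(3 + (5 + 1)) = 2*(3 + 6) = 2*9 = 18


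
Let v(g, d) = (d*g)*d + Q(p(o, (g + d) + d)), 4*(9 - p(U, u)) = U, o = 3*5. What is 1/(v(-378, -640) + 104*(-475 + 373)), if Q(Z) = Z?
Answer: -4/619357611 ≈ -6.4583e-9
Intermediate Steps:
o = 15
p(U, u) = 9 - U/4
v(g, d) = 21/4 + g*d² (v(g, d) = (d*g)*d + (9 - ¼*15) = g*d² + (9 - 15/4) = g*d² + 21/4 = 21/4 + g*d²)
1/(v(-378, -640) + 104*(-475 + 373)) = 1/((21/4 - 378*(-640)²) + 104*(-475 + 373)) = 1/((21/4 - 378*409600) + 104*(-102)) = 1/((21/4 - 154828800) - 10608) = 1/(-619315179/4 - 10608) = 1/(-619357611/4) = -4/619357611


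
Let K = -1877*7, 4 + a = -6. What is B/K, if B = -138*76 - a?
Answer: 10478/13139 ≈ 0.79747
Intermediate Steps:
a = -10 (a = -4 - 6 = -10)
K = -13139
B = -10478 (B = -138*76 - 1*(-10) = -10488 + 10 = -10478)
B/K = -10478/(-13139) = -10478*(-1/13139) = 10478/13139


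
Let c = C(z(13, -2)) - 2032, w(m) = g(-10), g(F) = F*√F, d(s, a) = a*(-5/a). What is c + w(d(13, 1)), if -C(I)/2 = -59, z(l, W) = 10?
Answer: -1914 - 10*I*√10 ≈ -1914.0 - 31.623*I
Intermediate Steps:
C(I) = 118 (C(I) = -2*(-59) = 118)
d(s, a) = -5
g(F) = F^(3/2)
w(m) = -10*I*√10 (w(m) = (-10)^(3/2) = -10*I*√10)
c = -1914 (c = 118 - 2032 = -1914)
c + w(d(13, 1)) = -1914 - 10*I*√10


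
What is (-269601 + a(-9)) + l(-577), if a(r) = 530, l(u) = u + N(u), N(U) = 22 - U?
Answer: -269049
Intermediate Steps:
l(u) = 22 (l(u) = u + (22 - u) = 22)
(-269601 + a(-9)) + l(-577) = (-269601 + 530) + 22 = -269071 + 22 = -269049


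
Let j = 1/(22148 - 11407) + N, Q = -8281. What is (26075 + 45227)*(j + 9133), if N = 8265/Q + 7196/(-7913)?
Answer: 65462876929592886986/100547349539 ≈ 6.5107e+8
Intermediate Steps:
N = -124991021/65527553 (N = 8265/(-8281) + 7196/(-7913) = 8265*(-1/8281) + 7196*(-1/7913) = -8265/8281 - 7196/7913 = -124991021/65527553 ≈ -1.9075)
j = -1342463029008/703831446773 (j = 1/(22148 - 11407) - 124991021/65527553 = 1/10741 - 124991021/65527553 = -1342463029008/703831446773 ≈ -1.9074)
(26075 + 45227)*(j + 9133) = (26075 + 45227)*(-1342463029008/703831446773 + 9133) = 71302*(6426750140348801/703831446773) = 65462876929592886986/100547349539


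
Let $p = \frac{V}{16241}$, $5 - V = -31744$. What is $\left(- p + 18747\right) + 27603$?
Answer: $\frac{752738601}{16241} \approx 46348.0$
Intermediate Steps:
$V = 31749$ ($V = 5 - -31744 = 5 + 31744 = 31749$)
$p = \frac{31749}{16241} \approx 1.9549$
$\left(- p + 18747\right) + 27603 = \left(\left(-1\right) \frac{31749}{16241} + 18747\right) + 27603 = \left(- \frac{31749}{16241} + 18747\right) + 27603 = \frac{304438278}{16241} + 27603 = \frac{752738601}{16241}$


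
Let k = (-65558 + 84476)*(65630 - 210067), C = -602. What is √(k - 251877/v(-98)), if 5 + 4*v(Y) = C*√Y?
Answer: √6*√((2276881387 + 1919097154254*I*√2)/(-5 - 4214*I*√2)) ≈ 0.0016171 - 52273.0*I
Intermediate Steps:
v(Y) = -5/4 - 301*√Y/2 (v(Y) = -5/4 + (-602*√Y)/4 = -5/4 - 301*√Y/2)
k = -2732459166 (k = 18918*(-144437) = -2732459166)
√(k - 251877/v(-98)) = √(-2732459166 - 251877/(-5/4 - 2107*I*√2/2))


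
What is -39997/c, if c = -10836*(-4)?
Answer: -39997/43344 ≈ -0.92278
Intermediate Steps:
c = 43344 (c = -774*(-56) = 43344)
-39997/c = -39997/43344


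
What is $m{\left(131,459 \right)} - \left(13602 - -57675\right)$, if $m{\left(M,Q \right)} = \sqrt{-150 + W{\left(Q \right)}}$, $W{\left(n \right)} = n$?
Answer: $-71277 + \sqrt{309} \approx -71259.0$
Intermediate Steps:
$m{\left(M,Q \right)} = \sqrt{-150 + Q}$
$m{\left(131,459 \right)} - \left(13602 - -57675\right) = \sqrt{-150 + 459} - \left(13602 - -57675\right) = \sqrt{309} - \left(13602 + 57675\right) = \sqrt{309} - 71277 = -71277 + \sqrt{309}$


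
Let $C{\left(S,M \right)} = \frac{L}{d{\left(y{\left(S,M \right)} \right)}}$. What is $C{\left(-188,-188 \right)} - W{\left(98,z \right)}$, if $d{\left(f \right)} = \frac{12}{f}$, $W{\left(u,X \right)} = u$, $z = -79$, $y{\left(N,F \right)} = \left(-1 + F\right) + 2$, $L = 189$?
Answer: $- \frac{12173}{4} \approx -3043.3$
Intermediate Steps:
$y{\left(N,F \right)} = 1 + F$
$C{\left(S,M \right)} = \frac{63}{4} + \frac{63 M}{4}$ ($C{\left(S,M \right)} = \frac{189}{12 \frac{1}{1 + M}} = 189 \left(\frac{1}{12} + \frac{M}{12}\right) = \frac{63}{4} + \frac{63 M}{4}$)
$C{\left(-188,-188 \right)} - W{\left(98,z \right)} = \left(\frac{63}{4} + \frac{63}{4} \left(-188\right)\right) - 98 = \left(\frac{63}{4} - 2961\right) - 98 = - \frac{11781}{4} - 98 = - \frac{12173}{4}$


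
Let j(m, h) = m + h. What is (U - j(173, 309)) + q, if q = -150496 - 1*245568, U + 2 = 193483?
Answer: -203065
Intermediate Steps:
U = 193481 (U = -2 + 193483 = 193481)
j(m, h) = h + m
q = -396064 (q = -150496 - 245568 = -396064)
(U - j(173, 309)) + q = (193481 - (309 + 173)) - 396064 = (193481 - 1*482) - 396064 = (193481 - 482) - 396064 = 192999 - 396064 = -203065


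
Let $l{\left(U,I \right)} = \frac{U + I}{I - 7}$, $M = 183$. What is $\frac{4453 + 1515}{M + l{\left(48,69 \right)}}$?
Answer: $\frac{370016}{11463} \approx 32.279$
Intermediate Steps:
$l{\left(U,I \right)} = \frac{I + U}{-7 + I}$
$\frac{4453 + 1515}{M + l{\left(48,69 \right)}} = \frac{4453 + 1515}{183 + \frac{69 + 48}{-7 + 69}} = \frac{5968}{183 + \frac{1}{62} \cdot 117} = \frac{5968}{183 + \frac{117}{62}} = \frac{5968}{\frac{11463}{62}} = 5968 \cdot \frac{62}{11463} = \frac{370016}{11463}$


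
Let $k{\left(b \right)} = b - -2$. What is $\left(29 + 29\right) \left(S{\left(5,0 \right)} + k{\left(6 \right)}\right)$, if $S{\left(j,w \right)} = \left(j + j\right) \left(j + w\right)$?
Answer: $3364$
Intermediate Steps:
$S{\left(j,w \right)} = 2 j \left(j + w\right)$
$k{\left(b \right)} = 2 + b$ ($k{\left(b \right)} = b + 2 = 2 + b$)
$\left(29 + 29\right) \left(S{\left(5,0 \right)} + k{\left(6 \right)}\right) = \left(29 + 29\right) \left(2 \cdot 5 \left(5 + 0\right) + \left(2 + 6\right)\right) = 58 \left(2 \cdot 5 \cdot 5 + 8\right) = 58 \left(50 + 8\right) = 58 \cdot 58 = 3364$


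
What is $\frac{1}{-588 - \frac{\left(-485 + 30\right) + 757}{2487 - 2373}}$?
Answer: $- \frac{57}{33667} \approx -0.0016931$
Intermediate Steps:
$\frac{1}{-588 - \frac{\left(-485 + 30\right) + 757}{2487 - 2373}} = \frac{1}{-588 - \frac{-455 + 757}{114}} = \frac{1}{-588 - 302 \cdot \frac{1}{114}} = \frac{1}{-588 - \frac{151}{57}} = \frac{1}{- \frac{33667}{57}} = - \frac{57}{33667}$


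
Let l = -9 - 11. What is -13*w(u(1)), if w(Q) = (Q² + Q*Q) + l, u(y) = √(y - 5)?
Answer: 364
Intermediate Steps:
l = -20
u(y) = √(-5 + y)
w(Q) = -20 + 2*Q² (w(Q) = (Q² + Q*Q) - 20 = (Q² + Q²) - 20 = 2*Q² - 20 = -20 + 2*Q²)
-13*w(u(1)) = -13*(-20 + 2*(√(-5 + 1))²) = -13*(-20 + 2*(√(-4))²) = -13*(-20 + 2*(2*I)²) = -13*(-20 + 2*(-4)) = -13*(-20 - 8) = -13*(-28) = 364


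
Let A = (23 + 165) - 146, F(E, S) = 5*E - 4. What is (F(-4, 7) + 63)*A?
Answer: 1638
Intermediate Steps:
F(E, S) = -4 + 5*E
A = 42 (A = 188 - 146 = 42)
(F(-4, 7) + 63)*A = ((-4 + 5*(-4)) + 63)*42 = ((-4 - 20) + 63)*42 = (-24 + 63)*42 = 39*42 = 1638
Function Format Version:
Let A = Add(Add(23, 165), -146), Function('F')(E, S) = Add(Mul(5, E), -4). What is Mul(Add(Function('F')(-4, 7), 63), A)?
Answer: 1638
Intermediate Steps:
Function('F')(E, S) = Add(-4, Mul(5, E))
A = 42 (A = Add(188, -146) = 42)
Mul(Add(Function('F')(-4, 7), 63), A) = Mul(Add(Add(-4, Mul(5, -4)), 63), 42) = Mul(Add(Add(-4, -20), 63), 42) = Mul(Add(-24, 63), 42) = Mul(39, 42) = 1638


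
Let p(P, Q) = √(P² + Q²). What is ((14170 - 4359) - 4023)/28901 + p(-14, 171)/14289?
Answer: 5788/28901 + √29437/14289 ≈ 0.21228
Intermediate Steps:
((14170 - 4359) - 4023)/28901 + p(-14, 171)/14289 = ((14170 - 4359) - 4023)/28901 + √((-14)² + 171²)/14289 = (9811 - 4023)*(1/28901) + √(196 + 29241)*(1/14289) = 5788*(1/28901) + √29437*(1/14289) = 5788/28901 + √29437/14289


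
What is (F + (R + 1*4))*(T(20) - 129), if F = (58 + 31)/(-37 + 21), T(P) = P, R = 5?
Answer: -5995/16 ≈ -374.69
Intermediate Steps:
F = -89/16 (F = 89/(-16) = 89*(-1/16) = -89/16 ≈ -5.5625)
(F + (R + 1*4))*(T(20) - 129) = (-89/16 + (5 + 1*4))*(20 - 129) = (-89/16 + (5 + 4))*(-109) = (-89/16 + 9)*(-109) = (55/16)*(-109) = -5995/16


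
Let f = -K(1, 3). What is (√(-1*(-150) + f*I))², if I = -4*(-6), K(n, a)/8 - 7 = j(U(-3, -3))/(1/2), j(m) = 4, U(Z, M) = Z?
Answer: -2730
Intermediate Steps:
K(n, a) = 120 (K(n, a) = 56 + 8*(4/(1/2)) = 56 + 8*(4/(½)) = 56 + 8*(4*2) = 56 + 8*8 = 56 + 64 = 120)
I = 24
f = -120 (f = -1*120 = -120)
(√(-1*(-150) + f*I))² = (√(-1*(-150) - 120*24))² = (√(150 - 2880))² = (√(-2730))² = (I*√2730)² = -2730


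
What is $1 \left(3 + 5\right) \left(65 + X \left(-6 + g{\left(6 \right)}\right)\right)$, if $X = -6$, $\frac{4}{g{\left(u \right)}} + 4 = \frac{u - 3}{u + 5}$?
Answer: $\frac{35240}{41} \approx 859.51$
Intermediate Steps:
$g{\left(u \right)} = \frac{4}{-4 + \frac{-3 + u}{5 + u}}$ ($g{\left(u \right)} = \frac{4}{-4 + \frac{u - 3}{u + 5}} = \frac{4}{-4 + \frac{-3 + u}{5 + u}}$)
$1 \left(3 + 5\right) \left(65 + X \left(-6 + g{\left(6 \right)}\right)\right) = 1 \left(3 + 5\right) \left(65 - 6 \left(-6 + \frac{4 \left(-5 - 6\right)}{23 + 3 \cdot 6}\right)\right) = 1 \cdot 8 \left(65 - 6 \left(-6 + \frac{4 \left(-5 - 6\right)}{23 + 18}\right)\right) = 8 \left(65 - 6 \left(-6 + 4 \cdot \frac{1}{41} \left(-11\right)\right)\right) = 8 \left(65 - 6 \left(-6 - \frac{44}{41}\right)\right) = 8 \left(65 - - \frac{1740}{41}\right) = 8 \left(65 + \frac{1740}{41}\right) = 8 \cdot \frac{4405}{41} = \frac{35240}{41}$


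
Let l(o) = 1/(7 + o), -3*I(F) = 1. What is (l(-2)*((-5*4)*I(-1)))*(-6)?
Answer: -8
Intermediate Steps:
I(F) = -1/3 (I(F) = -1/3*1 = -1/3)
(l(-2)*((-5*4)*I(-1)))*(-6) = ((-5*4*(-1/3))/(7 - 2))*(-6) = ((-20*(-1/3))/5)*(-6) = ((1/5)*(20/3))*(-6) = (4/3)*(-6) = -8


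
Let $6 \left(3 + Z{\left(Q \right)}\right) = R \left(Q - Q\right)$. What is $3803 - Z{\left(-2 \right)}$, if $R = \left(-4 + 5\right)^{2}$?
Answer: $3806$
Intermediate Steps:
$R = 1$ ($R = 1^{2} = 1$)
$Z{\left(Q \right)} = -3$ ($Z{\left(Q \right)} = -3 + \frac{1 \left(Q - Q\right)}{6} = -3 + \frac{1 \cdot 0}{6} = -3 + \frac{1}{6} \cdot 0 = -3 + 0 = -3$)
$3803 - Z{\left(-2 \right)} = 3803 - -3 = 3803 + 3 = 3806$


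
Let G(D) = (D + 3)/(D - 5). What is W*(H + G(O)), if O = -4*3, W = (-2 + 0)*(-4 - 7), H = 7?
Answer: 2816/17 ≈ 165.65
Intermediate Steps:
W = 22 (W = -2*(-11) = 22)
O = -12
G(D) = (3 + D)/(-5 + D)
W*(H + G(O)) = 22*(7 + (3 - 12)/(-5 - 12)) = 22*(7 - 9/(-17)) = 22*(7 - 1/17*(-9)) = 22*(7 + 9/17) = 22*(128/17) = 2816/17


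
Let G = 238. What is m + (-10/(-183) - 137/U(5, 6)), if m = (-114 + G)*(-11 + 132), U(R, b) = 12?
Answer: 10974611/732 ≈ 14993.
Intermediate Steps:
m = 15004 (m = (-114 + 238)*(-11 + 132) = 124*121 = 15004)
m + (-10/(-183) - 137/U(5, 6)) = 15004 + (-10/(-183) - 137/12) = 15004 + (-10*(-1/183) - 137*1/12) = 15004 + (10/183 - 137/12) = 15004 - 8317/732 = 10974611/732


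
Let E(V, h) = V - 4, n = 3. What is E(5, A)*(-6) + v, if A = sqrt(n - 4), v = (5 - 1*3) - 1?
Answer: -5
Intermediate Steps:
v = 1 (v = (5 - 3) - 1 = 2 - 1 = 1)
A = I (A = sqrt(3 - 4) = sqrt(-1) = I ≈ 1.0*I)
E(V, h) = -4 + V
E(5, A)*(-6) + v = (-4 + 5)*(-6) + 1 = 1*(-6) + 1 = -6 + 1 = -5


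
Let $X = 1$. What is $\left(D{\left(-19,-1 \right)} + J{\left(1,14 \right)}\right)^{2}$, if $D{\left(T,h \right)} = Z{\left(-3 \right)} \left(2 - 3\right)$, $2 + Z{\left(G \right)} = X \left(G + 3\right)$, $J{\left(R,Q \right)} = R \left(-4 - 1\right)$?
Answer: $9$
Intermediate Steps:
$J{\left(R,Q \right)} = - 5 R$ ($J{\left(R,Q \right)} = R \left(-5\right) = - 5 R$)
$Z{\left(G \right)} = 1 + G$ ($Z{\left(G \right)} = -2 + 1 \left(G + 3\right) = -2 + 1 \left(3 + G\right) = -2 + \left(3 + G\right) = 1 + G$)
$D{\left(T,h \right)} = 2$ ($D{\left(T,h \right)} = \left(1 - 3\right) \left(2 - 3\right) = \left(-2\right) \left(-1\right) = 2$)
$\left(D{\left(-19,-1 \right)} + J{\left(1,14 \right)}\right)^{2} = \left(2 - 5\right)^{2} = \left(-3\right)^{2} = 9$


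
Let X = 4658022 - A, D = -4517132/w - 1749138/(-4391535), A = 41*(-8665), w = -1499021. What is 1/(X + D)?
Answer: 2194334395745/11000835586220554321 ≈ 1.9947e-7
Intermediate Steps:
A = -355265
D = 7486379290506/2194334395745 (D = -4517132/(-1499021) - 1749138/(-4391535) = -4517132*(-1/1499021) - 1749138*(-1/4391535) = 4517132/1499021 + 583046/1463845 = 7486379290506/2194334395745 ≈ 3.4117)
X = 5013287 (X = 4658022 - 1*(-355265) = 4658022 + 355265 = 5013287)
1/(X + D) = 1/(5013287 + 7486379290506/2194334395745) = 1/(11000835586220554321/2194334395745) = 2194334395745/11000835586220554321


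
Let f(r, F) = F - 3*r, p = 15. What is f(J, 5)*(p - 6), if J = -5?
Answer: 180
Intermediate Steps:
f(J, 5)*(p - 6) = (5 - 3*(-5))*(15 - 6) = (5 + 15)*9 = 20*9 = 180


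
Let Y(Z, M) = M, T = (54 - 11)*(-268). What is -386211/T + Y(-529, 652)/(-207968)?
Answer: 74917925/2235656 ≈ 33.510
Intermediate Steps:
T = -11524 (T = 43*(-268) = -11524)
-386211/T + Y(-529, 652)/(-207968) = -386211/(-11524) + 652/(-207968) = -386211*(-1/11524) + 652*(-1/207968) = 386211/11524 - 163/51992 = 74917925/2235656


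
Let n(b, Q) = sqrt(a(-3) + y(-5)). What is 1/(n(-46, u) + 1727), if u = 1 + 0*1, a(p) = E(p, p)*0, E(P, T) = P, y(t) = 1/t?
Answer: 8635/14912646 - I*sqrt(5)/14912646 ≈ 0.00057904 - 1.4994e-7*I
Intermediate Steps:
a(p) = 0 (a(p) = p*0 = 0)
u = 1 (u = 1 + 0 = 1)
n(b, Q) = I*sqrt(5)/5 (n(b, Q) = sqrt(0 + 1/(-5)) = sqrt(0 - 1/5) = sqrt(-1/5) = I*sqrt(5)/5)
1/(n(-46, u) + 1727) = 1/(I*sqrt(5)/5 + 1727) = 1/(1727 + I*sqrt(5)/5)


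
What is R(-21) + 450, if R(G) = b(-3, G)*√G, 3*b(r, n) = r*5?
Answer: 450 - 5*I*√21 ≈ 450.0 - 22.913*I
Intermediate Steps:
b(r, n) = 5*r/3 (b(r, n) = (r*5)/3 = (5*r)/3 = 5*r/3)
R(G) = -5*√G (R(G) = ((5/3)*(-3))*√G = -5*√G)
R(-21) + 450 = -5*I*√21 + 450 = 450 - 5*I*√21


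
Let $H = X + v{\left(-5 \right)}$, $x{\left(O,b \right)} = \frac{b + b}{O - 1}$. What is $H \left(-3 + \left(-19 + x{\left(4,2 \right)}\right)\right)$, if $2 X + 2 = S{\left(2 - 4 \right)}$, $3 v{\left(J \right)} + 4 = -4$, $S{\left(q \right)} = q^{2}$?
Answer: $\frac{310}{9} \approx 34.444$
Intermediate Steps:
$x{\left(O,b \right)} = \frac{2 b}{-1 + O}$
$v{\left(J \right)} = - \frac{8}{3}$ ($v{\left(J \right)} = - \frac{4}{3} + \frac{1}{3} \left(-4\right) = - \frac{4}{3} - \frac{4}{3} = - \frac{8}{3}$)
$X = 1$ ($X = -1 + \frac{\left(2 - 4\right)^{2}}{2} = -1 + \frac{\left(-2\right)^{2}}{2} = -1 + \frac{1}{2} \cdot 4 = -1 + 2 = 1$)
$H = - \frac{5}{3}$ ($H = 1 - \frac{8}{3} = - \frac{5}{3} \approx -1.6667$)
$H \left(-3 + \left(-19 + x{\left(4,2 \right)}\right)\right) = - \frac{5 \left(-3 - \left(19 - \frac{4}{-1 + 4}\right)\right)}{3} = - \frac{5 \left(-3 - \left(19 - \frac{4}{3}\right)\right)}{3} = - \frac{5 \left(-3 + \left(-19 + \frac{4}{3}\right)\right)}{3} = - \frac{5 \left(-3 - \frac{53}{3}\right)}{3} = \left(- \frac{5}{3}\right) \left(- \frac{62}{3}\right) = \frac{310}{9}$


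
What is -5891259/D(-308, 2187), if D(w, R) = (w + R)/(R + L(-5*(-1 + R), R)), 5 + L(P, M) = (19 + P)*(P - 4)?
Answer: -702845202387504/1879 ≈ -3.7405e+11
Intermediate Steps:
L(P, M) = -5 + (-4 + P)*(19 + P) (L(P, M) = -5 + (19 + P)*(P - 4) = -5 + (19 + P)*(-4 + P) = -5 + (-4 + P)*(19 + P))
D(w, R) = (R + w)/(-6 + (5 - 5*R)**2 - 74*R) (D(w, R) = (w + R)/(R + (-81 + (-5*(-1 + R))**2 + 15*(-5*(-1 + R)))) = (R + w)/(R + (-81 + (5 - 5*R)**2 + 15*(5 - 5*R))) = (R + w)/(R + (-81 + (5 - 5*R)**2 + (75 - 75*R))) = (R + w)/(R + (-6 + (5 - 5*R)**2 - 75*R)) = (R + w)/(-6 + (5 - 5*R)**2 - 74*R))
-5891259/D(-308, 2187) = -5891259*(19 - 124*2187 + 25*2187**2)/(2187 - 308) = -5891259/(1879/(19 - 271188 + 25*4782969)) = -5891259/(1879/(19 - 271188 + 119574225)) = -5891259/(1879/119303056) = -5891259/((1/119303056)*1879) = -5891259/1879/119303056 = -5891259*119303056/1879 = -702845202387504/1879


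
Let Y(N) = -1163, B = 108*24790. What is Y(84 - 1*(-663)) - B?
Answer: -2678483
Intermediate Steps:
B = 2677320
Y(84 - 1*(-663)) - B = -1163 - 1*2677320 = -1163 - 2677320 = -2678483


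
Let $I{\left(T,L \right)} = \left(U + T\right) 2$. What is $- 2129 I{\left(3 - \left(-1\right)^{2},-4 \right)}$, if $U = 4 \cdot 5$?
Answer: $-93676$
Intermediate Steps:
$U = 20$
$I{\left(T,L \right)} = 40 + 2 T$ ($I{\left(T,L \right)} = \left(20 + T\right) 2 = 40 + 2 T$)
$- 2129 I{\left(3 - \left(-1\right)^{2},-4 \right)} = - 2129 \left(40 + 2 \left(3 - \left(-1\right)^{2}\right)\right) = - 2129 \left(40 + 2 \left(3 - 1\right)\right) = - 2129 \left(40 + 2 \cdot 2\right) = - 2129 \left(40 + 4\right) = \left(-2129\right) 44 = -93676$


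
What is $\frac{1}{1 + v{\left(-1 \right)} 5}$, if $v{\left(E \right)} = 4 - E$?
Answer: $\frac{1}{26} \approx 0.038462$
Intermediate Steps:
$\frac{1}{1 + v{\left(-1 \right)} 5} = \frac{1}{1 + \left(4 - -1\right) 5} = \frac{1}{1 + \left(4 + 1\right) 5} = \frac{1}{1 + 5 \cdot 5} = \frac{1}{1 + 25} = \frac{1}{26}$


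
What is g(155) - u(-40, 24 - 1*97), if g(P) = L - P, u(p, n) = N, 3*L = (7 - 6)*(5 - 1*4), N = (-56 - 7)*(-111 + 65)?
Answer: -9158/3 ≈ -3052.7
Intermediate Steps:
N = 2898 (N = -63*(-46) = 2898)
L = ⅓ (L = ((7 - 6)*(5 - 1*4))/3 = (1*(5 - 4))/3 = (1*1)/3 = (⅓)*1 = ⅓ ≈ 0.33333)
u(p, n) = 2898
g(P) = ⅓ - P
g(155) - u(-40, 24 - 1*97) = (⅓ - 1*155) - 1*2898 = (⅓ - 155) - 2898 = -464/3 - 2898 = -9158/3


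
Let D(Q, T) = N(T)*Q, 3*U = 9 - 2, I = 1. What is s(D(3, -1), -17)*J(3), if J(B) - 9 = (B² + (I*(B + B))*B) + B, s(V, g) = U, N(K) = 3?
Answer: 91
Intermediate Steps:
U = 7/3 (U = (9 - 2)/3 = (⅓)*7 = 7/3 ≈ 2.3333)
D(Q, T) = 3*Q
s(V, g) = 7/3
J(B) = 9 + B + 3*B² (J(B) = 9 + ((B² + (1*(B + B))*B) + B) = 9 + ((B² + (1*(2*B))*B) + B) = 9 + ((B² + (2*B)*B) + B) = 9 + ((B² + 2*B²) + B) = 9 + (3*B² + B) = 9 + (B + 3*B²) = 9 + B + 3*B²)
s(D(3, -1), -17)*J(3) = 7*(9 + 3 + 3*3²)/3 = 7*(9 + 3 + 3*9)/3 = 7*(9 + 3 + 27)/3 = (7/3)*39 = 91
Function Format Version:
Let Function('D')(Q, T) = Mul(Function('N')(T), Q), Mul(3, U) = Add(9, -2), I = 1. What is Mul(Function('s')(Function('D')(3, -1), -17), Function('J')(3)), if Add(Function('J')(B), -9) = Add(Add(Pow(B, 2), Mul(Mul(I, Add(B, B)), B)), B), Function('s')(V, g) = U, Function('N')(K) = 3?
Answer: 91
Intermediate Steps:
U = Rational(7, 3) (U = Mul(Rational(1, 3), Add(9, -2)) = Mul(Rational(1, 3), 7) = Rational(7, 3) ≈ 2.3333)
Function('D')(Q, T) = Mul(3, Q)
Function('s')(V, g) = Rational(7, 3)
Function('J')(B) = Add(9, B, Mul(3, Pow(B, 2))) (Function('J')(B) = Add(9, Add(Add(Pow(B, 2), Mul(Mul(1, Add(B, B)), B)), B)) = Add(9, Add(Add(Pow(B, 2), Mul(Mul(1, Mul(2, B)), B)), B)) = Add(9, Add(Add(Pow(B, 2), Mul(Mul(2, B), B)), B)) = Add(9, Add(Add(Pow(B, 2), Mul(2, Pow(B, 2))), B)) = Add(9, Add(Mul(3, Pow(B, 2)), B)) = Add(9, Add(B, Mul(3, Pow(B, 2)))) = Add(9, B, Mul(3, Pow(B, 2))))
Mul(Function('s')(Function('D')(3, -1), -17), Function('J')(3)) = Mul(Rational(7, 3), Add(9, 3, Mul(3, Pow(3, 2)))) = Mul(Rational(7, 3), Add(9, 3, Mul(3, 9))) = Mul(Rational(7, 3), Add(9, 3, 27)) = Mul(Rational(7, 3), 39) = 91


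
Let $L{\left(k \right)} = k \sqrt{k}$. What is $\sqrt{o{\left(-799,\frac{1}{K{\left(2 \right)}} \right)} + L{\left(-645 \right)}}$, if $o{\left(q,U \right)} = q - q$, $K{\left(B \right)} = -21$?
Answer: $645^{\frac{3}{4}} \sqrt{- i} \approx 90.501 - 90.501 i$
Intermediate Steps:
$L{\left(k \right)} = k^{\frac{3}{2}}$
$o{\left(q,U \right)} = 0$
$\sqrt{o{\left(-799,\frac{1}{K{\left(2 \right)}} \right)} + L{\left(-645 \right)}} = \sqrt{0 + \left(-645\right)^{\frac{3}{2}}} = \sqrt{0 - 645 i \sqrt{645}} = \sqrt{- 645 i \sqrt{645}} = 645^{\frac{3}{4}} \sqrt{- i}$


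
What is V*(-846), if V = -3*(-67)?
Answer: -170046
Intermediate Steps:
V = 201
V*(-846) = 201*(-846) = -170046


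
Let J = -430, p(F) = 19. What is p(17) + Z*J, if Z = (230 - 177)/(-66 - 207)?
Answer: 27977/273 ≈ 102.48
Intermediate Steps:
Z = -53/273 (Z = 53/(-273) = 53*(-1/273) = -53/273 ≈ -0.19414)
p(17) + Z*J = 19 - 53/273*(-430) = 19 + 22790/273 = 27977/273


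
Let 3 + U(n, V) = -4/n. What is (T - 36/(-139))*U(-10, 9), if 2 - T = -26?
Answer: -51064/695 ≈ -73.473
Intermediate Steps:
U(n, V) = -3 - 4/n
T = 28 (T = 2 - 1*(-26) = 2 + 26 = 28)
(T - 36/(-139))*U(-10, 9) = (28 - 36/(-139))*(-3 - 4/(-10)) = (28 - 36*(-1/139))*(-3 - 4*(-⅒)) = (28 + 36/139)*(-3 + ⅖) = (3928/139)*(-13/5) = -51064/695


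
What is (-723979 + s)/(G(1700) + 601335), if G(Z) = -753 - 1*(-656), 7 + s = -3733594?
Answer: -2228790/300619 ≈ -7.4140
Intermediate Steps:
s = -3733601 (s = -7 - 3733594 = -3733601)
G(Z) = -97 (G(Z) = -753 + 656 = -97)
(-723979 + s)/(G(1700) + 601335) = (-723979 - 3733601)/(-97 + 601335) = -4457580/601238 = -4457580*1/601238 = -2228790/300619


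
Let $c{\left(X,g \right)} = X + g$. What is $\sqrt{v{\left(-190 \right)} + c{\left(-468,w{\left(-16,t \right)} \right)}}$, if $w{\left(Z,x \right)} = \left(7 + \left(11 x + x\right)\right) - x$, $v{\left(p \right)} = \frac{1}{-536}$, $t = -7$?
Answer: $\frac{537 i \sqrt{134}}{268} \approx 23.195 i$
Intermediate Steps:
$v{\left(p \right)} = - \frac{1}{536}$
$w{\left(Z,x \right)} = 7 + 11 x$ ($w{\left(Z,x \right)} = \left(7 + 12 x\right) - x = 7 + 11 x$)
$\sqrt{v{\left(-190 \right)} + c{\left(-468,w{\left(-16,t \right)} \right)}} = \sqrt{- \frac{1}{536} + \left(-468 + \left(7 + 11 \left(-7\right)\right)\right)} = \sqrt{- \frac{1}{536} + \left(-468 + \left(7 - 77\right)\right)} = \sqrt{- \frac{1}{536} - 538} = \sqrt{- \frac{288369}{536}} = \frac{537 i \sqrt{134}}{268}$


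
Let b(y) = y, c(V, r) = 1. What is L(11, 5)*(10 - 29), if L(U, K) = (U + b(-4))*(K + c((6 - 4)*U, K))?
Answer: -798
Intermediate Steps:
L(U, K) = (1 + K)*(-4 + U) (L(U, K) = (U - 4)*(K + 1) = (-4 + U)*(1 + K) = (1 + K)*(-4 + U))
L(11, 5)*(10 - 29) = (-4 + 11 - 4*5 + 5*11)*(10 - 29) = (-4 + 11 - 20 + 55)*(-19) = 42*(-19) = -798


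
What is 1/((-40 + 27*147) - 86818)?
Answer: -1/82889 ≈ -1.2064e-5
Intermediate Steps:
1/((-40 + 27*147) - 86818) = 1/((-40 + 3969) - 86818) = 1/(3929 - 86818) = 1/(-82889) = -1/82889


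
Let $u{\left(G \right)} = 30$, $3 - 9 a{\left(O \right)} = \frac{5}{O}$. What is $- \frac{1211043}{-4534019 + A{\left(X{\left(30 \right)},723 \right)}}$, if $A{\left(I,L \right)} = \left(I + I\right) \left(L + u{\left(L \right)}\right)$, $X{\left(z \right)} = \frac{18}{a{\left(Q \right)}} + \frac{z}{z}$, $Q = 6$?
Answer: $\frac{15743559}{57458837} \approx 0.274$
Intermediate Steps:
$a{\left(O \right)} = \frac{1}{3} - \frac{5}{9 O}$ ($a{\left(O \right)} = \frac{1}{3} - \frac{5 \frac{1}{O}}{9} = \frac{1}{3} - \frac{5}{9 O}$)
$X{\left(z \right)} = \frac{985}{13}$ ($X{\left(z \right)} = \frac{18}{\frac{1}{9} \cdot \frac{1}{6} \left(-5 + 3 \cdot 6\right)} + \frac{z}{z} = \frac{18}{\frac{1}{9} \cdot \frac{1}{6} \left(-5 + 18\right)} + 1 = \frac{18}{\frac{1}{9} \cdot \frac{1}{6} \cdot 13} + 1 = \frac{18}{\frac{13}{54}} + 1 = 18 \cdot \frac{54}{13} + 1 = \frac{972}{13} + 1 = \frac{985}{13}$)
$A{\left(I,L \right)} = 2 I \left(30 + L\right)$ ($A{\left(I,L \right)} = \left(I + I\right) \left(L + 30\right) = 2 I \left(30 + L\right)$)
$- \frac{1211043}{-4534019 + A{\left(X{\left(30 \right)},723 \right)}} = - \frac{1211043}{-4534019 + 2 \cdot \frac{985}{13} \left(30 + 723\right)} = - \frac{1211043}{-4534019 + 2 \cdot \frac{985}{13} \cdot 753} = - \frac{1211043}{-4534019 + \frac{1483410}{13}} = - \frac{1211043}{- \frac{57458837}{13}} = \left(-1211043\right) \left(- \frac{13}{57458837}\right) = \frac{15743559}{57458837}$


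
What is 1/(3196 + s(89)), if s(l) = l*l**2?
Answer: 1/708165 ≈ 1.4121e-6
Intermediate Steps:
s(l) = l**3
1/(3196 + s(89)) = 1/(3196 + 89**3) = 1/(3196 + 704969) = 1/708165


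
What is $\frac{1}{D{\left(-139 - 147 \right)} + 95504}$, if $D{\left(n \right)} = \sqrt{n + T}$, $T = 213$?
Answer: $\frac{95504}{9121014089} - \frac{i \sqrt{73}}{9121014089} \approx 1.0471 \cdot 10^{-5} - 9.3674 \cdot 10^{-10} i$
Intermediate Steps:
$D{\left(n \right)} = \sqrt{213 + n}$ ($D{\left(n \right)} = \sqrt{n + 213} = \sqrt{213 + n}$)
$\frac{1}{D{\left(-139 - 147 \right)} + 95504} = \frac{1}{\sqrt{213 - 286} + 95504} = \frac{1}{\sqrt{-73} + 95504} = \frac{1}{i \sqrt{73} + 95504} = \frac{1}{95504 + i \sqrt{73}}$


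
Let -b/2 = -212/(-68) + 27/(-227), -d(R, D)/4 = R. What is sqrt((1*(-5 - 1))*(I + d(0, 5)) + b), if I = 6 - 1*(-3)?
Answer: 13*I*sqrt(5286830)/3859 ≈ 7.7458*I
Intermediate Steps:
d(R, D) = -4*R
b = -23144/3859 (b = -2*(-212/(-68) + 27/(-227)) = -2*(-212*(-1/68) + 27*(-1/227)) = -2*(53/17 - 27/227) = -2*11572/3859 = -23144/3859 ≈ -5.9974)
I = 9 (I = 6 + 3 = 9)
sqrt((1*(-5 - 1))*(I + d(0, 5)) + b) = sqrt((1*(-5 - 1))*(9 - 4*0) - 23144/3859) = sqrt((1*(-6))*(9 + 0) - 23144/3859) = sqrt(-6*9 - 23144/3859) = sqrt(-54 - 23144/3859) = sqrt(-231530/3859) = 13*I*sqrt(5286830)/3859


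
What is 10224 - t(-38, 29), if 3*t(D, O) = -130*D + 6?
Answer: 25726/3 ≈ 8575.3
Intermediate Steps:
t(D, O) = 2 - 130*D/3 (t(D, O) = (-130*D + 6)/3 = (6 - 130*D)/3 = 2 - 130*D/3)
10224 - t(-38, 29) = 10224 - (2 - 130/3*(-38)) = 10224 - (2 + 4940/3) = 10224 - 1*4946/3 = 10224 - 4946/3 = 25726/3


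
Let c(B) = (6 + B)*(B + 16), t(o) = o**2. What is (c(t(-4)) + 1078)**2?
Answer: 3175524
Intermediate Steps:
c(B) = (6 + B)*(16 + B)
(c(t(-4)) + 1078)**2 = ((96 + ((-4)**2)**2 + 22*(-4)**2) + 1078)**2 = ((96 + 16**2 + 22*16) + 1078)**2 = ((96 + 256 + 352) + 1078)**2 = (704 + 1078)**2 = 1782**2 = 3175524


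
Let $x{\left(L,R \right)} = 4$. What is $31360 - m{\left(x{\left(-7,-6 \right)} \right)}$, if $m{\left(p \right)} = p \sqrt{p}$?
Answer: $31352$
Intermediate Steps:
$m{\left(p \right)} = p^{\frac{3}{2}}$
$31360 - m{\left(x{\left(-7,-6 \right)} \right)} = 31360 - 4^{\frac{3}{2}} = 31360 - 8 = 31352$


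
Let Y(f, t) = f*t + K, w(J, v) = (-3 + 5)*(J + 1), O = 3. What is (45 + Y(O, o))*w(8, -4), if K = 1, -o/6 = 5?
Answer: -792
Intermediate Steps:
o = -30 (o = -6*5 = -30)
w(J, v) = 2 + 2*J (w(J, v) = 2*(1 + J) = 2 + 2*J)
Y(f, t) = 1 + f*t (Y(f, t) = f*t + 1 = 1 + f*t)
(45 + Y(O, o))*w(8, -4) = (45 + (1 + 3*(-30)))*(2 + 2*8) = (45 + (1 - 90))*(2 + 16) = (45 - 89)*18 = -44*18 = -792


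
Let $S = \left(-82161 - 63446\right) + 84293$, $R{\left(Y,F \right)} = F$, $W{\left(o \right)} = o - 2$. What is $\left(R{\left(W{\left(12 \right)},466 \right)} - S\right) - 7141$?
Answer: $54639$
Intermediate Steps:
$W{\left(o \right)} = -2 + o$
$S = -61314$ ($S = \left(-82161 - 63446\right) + 84293 = -145607 + 84293 = -61314$)
$\left(R{\left(W{\left(12 \right)},466 \right)} - S\right) - 7141 = \left(466 - -61314\right) - 7141 = \left(466 + 61314\right) - 7141 = 61780 - 7141 = 54639$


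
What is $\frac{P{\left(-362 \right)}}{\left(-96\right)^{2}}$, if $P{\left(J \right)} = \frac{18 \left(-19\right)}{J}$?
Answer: $\frac{19}{185344} \approx 0.00010251$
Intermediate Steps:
$P{\left(J \right)} = - \frac{342}{J}$
$\frac{P{\left(-362 \right)}}{\left(-96\right)^{2}} = \frac{\left(-342\right) \frac{1}{-362}}{\left(-96\right)^{2}} = \frac{\left(-342\right) \left(- \frac{1}{362}\right)}{9216} = \frac{171}{181} \cdot \frac{1}{9216} = \frac{19}{185344}$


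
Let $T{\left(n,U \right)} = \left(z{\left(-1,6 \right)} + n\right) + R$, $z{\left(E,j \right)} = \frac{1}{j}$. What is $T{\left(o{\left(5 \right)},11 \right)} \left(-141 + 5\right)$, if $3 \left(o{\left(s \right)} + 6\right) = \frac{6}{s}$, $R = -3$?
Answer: $\frac{17204}{15} \approx 1146.9$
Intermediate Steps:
$o{\left(s \right)} = -6 + \frac{2}{s}$ ($o{\left(s \right)} = -6 + \frac{6 \frac{1}{s}}{3} = -6 + \frac{2}{s}$)
$T{\left(n,U \right)} = - \frac{17}{6} + n$ ($T{\left(n,U \right)} = \left(\frac{1}{6} + n\right) - 3 = - \frac{17}{6} + n$)
$T{\left(o{\left(5 \right)},11 \right)} \left(-141 + 5\right) = \left(- \frac{17}{6} - \left(6 - \frac{2}{5}\right)\right) \left(-141 + 5\right) = \left(- \frac{17}{6} + \left(-6 + 2 \cdot \frac{1}{5}\right)\right) \left(-136\right) = \left(- \frac{17}{6} + \left(-6 + \frac{2}{5}\right)\right) \left(-136\right) = \left(- \frac{17}{6} - \frac{28}{5}\right) \left(-136\right) = \left(- \frac{253}{30}\right) \left(-136\right) = \frac{17204}{15}$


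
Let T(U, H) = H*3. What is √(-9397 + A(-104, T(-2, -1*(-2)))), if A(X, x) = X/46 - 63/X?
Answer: I*√13443986634/1196 ≈ 96.947*I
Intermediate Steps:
T(U, H) = 3*H
A(X, x) = -63/X + X/46 (A(X, x) = X*(1/46) - 63/X = X/46 - 63/X = -63/X + X/46)
√(-9397 + A(-104, T(-2, -1*(-2)))) = √(-9397 + (-63/(-104) + (1/46)*(-104))) = √(-9397 + (-63*(-1/104) - 52/23)) = √(-9397 + (63/104 - 52/23)) = √(-9397 - 3959/2392) = √(-22481583/2392) = I*√13443986634/1196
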